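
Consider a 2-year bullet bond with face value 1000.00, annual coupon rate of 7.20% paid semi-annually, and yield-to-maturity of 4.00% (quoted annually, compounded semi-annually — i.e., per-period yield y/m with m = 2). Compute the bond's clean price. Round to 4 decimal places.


Answer: Price = 1060.9237

Derivation:
Coupon per period c = face * coupon_rate / m = 36.000000
Periods per year m = 2; per-period yield y/m = 0.020000
Number of cashflows N = 4
Cashflows (t years, CF_t, discount factor 1/(1+y/m)^(m*t), PV):
  t = 0.5000: CF_t = 36.000000, DF = 0.980392, PV = 35.294118
  t = 1.0000: CF_t = 36.000000, DF = 0.961169, PV = 34.602076
  t = 1.5000: CF_t = 36.000000, DF = 0.942322, PV = 33.923604
  t = 2.0000: CF_t = 1036.000000, DF = 0.923845, PV = 957.103861
Price P = sum_t PV_t = 1060.923659


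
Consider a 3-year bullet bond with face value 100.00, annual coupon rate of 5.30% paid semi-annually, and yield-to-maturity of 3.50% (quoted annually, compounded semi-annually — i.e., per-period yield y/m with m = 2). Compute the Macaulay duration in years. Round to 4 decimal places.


Coupon per period c = face * coupon_rate / m = 2.650000
Periods per year m = 2; per-period yield y/m = 0.017500
Number of cashflows N = 6
Cashflows (t years, CF_t, discount factor 1/(1+y/m)^(m*t), PV):
  t = 0.5000: CF_t = 2.650000, DF = 0.982801, PV = 2.604423
  t = 1.0000: CF_t = 2.650000, DF = 0.965898, PV = 2.559629
  t = 1.5000: CF_t = 2.650000, DF = 0.949285, PV = 2.515606
  t = 2.0000: CF_t = 2.650000, DF = 0.932959, PV = 2.472340
  t = 2.5000: CF_t = 2.650000, DF = 0.916913, PV = 2.429818
  t = 3.0000: CF_t = 102.650000, DF = 0.901143, PV = 92.502282
Price P = sum_t PV_t = 105.084098
Macaulay numerator sum_t t * PV_t:
  t * PV_t at t = 0.5000: 1.302211
  t * PV_t at t = 1.0000: 2.559629
  t * PV_t at t = 1.5000: 3.773409
  t * PV_t at t = 2.0000: 4.944680
  t * PV_t at t = 2.5000: 6.074546
  t * PV_t at t = 3.0000: 277.506846
Macaulay duration D = (sum_t t * PV_t) / P = 296.161321 / 105.084098 = 2.818327

Answer: Macaulay duration = 2.8183 years


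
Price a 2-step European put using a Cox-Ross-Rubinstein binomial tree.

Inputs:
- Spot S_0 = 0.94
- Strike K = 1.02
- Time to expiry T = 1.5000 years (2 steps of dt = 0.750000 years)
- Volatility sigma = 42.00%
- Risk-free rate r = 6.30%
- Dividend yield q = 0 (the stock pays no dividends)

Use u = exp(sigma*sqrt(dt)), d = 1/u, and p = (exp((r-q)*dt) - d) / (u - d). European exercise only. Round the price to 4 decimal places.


dt = T/N = 0.750000
u = exp(sigma*sqrt(dt)) = 1.438687; d = 1/u = 0.695078
p = (exp((r-q)*dt) - d) / (u - d) = 0.475123
Discount per step: exp(-r*dt) = 0.953849
Stock lattice S(k, i) with i counting down-moves:
  k=0: S(0,0) = 0.9400
  k=1: S(1,0) = 1.3524; S(1,1) = 0.6534
  k=2: S(2,0) = 1.9456; S(2,1) = 0.9400; S(2,2) = 0.4541
Terminal payoffs V(N, i) = max(K - S_T, 0):
  V(2,0) = 0.000000; V(2,1) = 0.080000; V(2,2) = 0.565854
Backward induction: V(k, i) = exp(-r*dt) * [p * V(k+1, i) + (1-p) * V(k+1, i+1)].
  V(1,0) = exp(-r*dt) * [p*0.000000 + (1-p)*0.080000] = 0.040052
  V(1,1) = exp(-r*dt) * [p*0.080000 + (1-p)*0.565854] = 0.319552
  V(0,0) = exp(-r*dt) * [p*0.040052 + (1-p)*0.319552] = 0.178136

Answer: Price = V(0,0) = 0.1781


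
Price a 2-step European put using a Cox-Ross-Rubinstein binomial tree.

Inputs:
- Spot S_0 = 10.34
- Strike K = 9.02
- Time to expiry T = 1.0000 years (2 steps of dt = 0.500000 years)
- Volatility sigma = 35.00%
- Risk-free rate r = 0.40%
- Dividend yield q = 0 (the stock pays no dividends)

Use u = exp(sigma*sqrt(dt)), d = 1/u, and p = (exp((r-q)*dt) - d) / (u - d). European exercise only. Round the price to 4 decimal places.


dt = T/N = 0.500000
u = exp(sigma*sqrt(dt)) = 1.280803; d = 1/u = 0.780760
p = (exp((r-q)*dt) - d) / (u - d) = 0.442446
Discount per step: exp(-r*dt) = 0.998002
Stock lattice S(k, i) with i counting down-moves:
  k=0: S(0,0) = 10.3400
  k=1: S(1,0) = 13.2435; S(1,1) = 8.0731
  k=2: S(2,0) = 16.9623; S(2,1) = 10.3400; S(2,2) = 6.3031
Terminal payoffs V(N, i) = max(K - S_T, 0):
  V(2,0) = 0.000000; V(2,1) = 0.000000; V(2,2) = 2.716878
Backward induction: V(k, i) = exp(-r*dt) * [p * V(k+1, i) + (1-p) * V(k+1, i+1)].
  V(1,0) = exp(-r*dt) * [p*0.000000 + (1-p)*0.000000] = 0.000000
  V(1,1) = exp(-r*dt) * [p*0.000000 + (1-p)*2.716878] = 1.511780
  V(0,0) = exp(-r*dt) * [p*0.000000 + (1-p)*1.511780] = 0.841215

Answer: Price = V(0,0) = 0.8412


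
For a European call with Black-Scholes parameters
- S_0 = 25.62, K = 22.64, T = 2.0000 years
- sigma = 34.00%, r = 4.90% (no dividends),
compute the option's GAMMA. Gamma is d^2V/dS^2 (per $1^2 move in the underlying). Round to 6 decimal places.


d1 = 0.7013980235; d2 = 0.2205654123
phi(d1) = 0.3119482012; exp(-qT) = 1.0000000000; exp(-rT) = 0.9066489038
Gamma = exp(-qT) * phi(d1) / (S * sigma * sqrt(T)) = 1.0000000000 * 0.3119482012 / (25.6200 * 0.3400 * 1.4142135624) = 0.025323

Answer: Gamma = 0.025323


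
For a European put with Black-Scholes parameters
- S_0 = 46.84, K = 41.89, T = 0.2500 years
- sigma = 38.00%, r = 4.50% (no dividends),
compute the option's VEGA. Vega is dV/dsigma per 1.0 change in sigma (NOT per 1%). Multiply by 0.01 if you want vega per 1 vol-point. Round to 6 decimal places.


Answer: Vega = 7.094566

Derivation:
d1 = 0.7420547567; d2 = 0.5520547567
phi(d1) = 0.3029276854; exp(-qT) = 1.0000000000; exp(-rT) = 0.9888130446
Vega = S * exp(-qT) * phi(d1) * sqrt(T) = 46.8400 * 1.0000000000 * 0.3029276854 * 0.5000000000 = 7.094566


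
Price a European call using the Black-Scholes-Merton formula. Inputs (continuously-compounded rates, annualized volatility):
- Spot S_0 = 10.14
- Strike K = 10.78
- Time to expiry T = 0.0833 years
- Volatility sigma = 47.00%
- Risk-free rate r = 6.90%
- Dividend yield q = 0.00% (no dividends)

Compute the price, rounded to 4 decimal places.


d1 = (ln(S/K) + (r - q + 0.5*sigma^2) * T) / (sigma * sqrt(T)) = -0.34099759
d2 = d1 - sigma * sqrt(T) = -0.47664776
exp(-rT) = 0.99426879; exp(-qT) = 1.00000000
C = S_0 * exp(-qT) * N(d1) - K * exp(-rT) * N(d2)
N(d1) = 0.36655270; N(d2) = 0.31680648
C = 10.1400 * 1.00000000 * 0.36655270 - 10.7800 * 0.99426879 * 0.31680648 = 0.3212

Answer: Price = 0.3212


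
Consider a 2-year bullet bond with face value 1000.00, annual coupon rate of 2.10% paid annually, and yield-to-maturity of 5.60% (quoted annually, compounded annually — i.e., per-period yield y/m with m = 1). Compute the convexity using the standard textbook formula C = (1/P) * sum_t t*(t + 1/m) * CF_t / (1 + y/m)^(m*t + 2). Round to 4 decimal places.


Answer: Convexity = 5.3043

Derivation:
Coupon per period c = face * coupon_rate / m = 21.000000
Periods per year m = 1; per-period yield y/m = 0.056000
Number of cashflows N = 2
Cashflows (t years, CF_t, discount factor 1/(1+y/m)^(m*t), PV):
  t = 1.0000: CF_t = 21.000000, DF = 0.946970, PV = 19.886364
  t = 2.0000: CF_t = 1021.000000, DF = 0.896752, PV = 915.583391
Price P = sum_t PV_t = 935.469754
Convexity numerator sum_t t*(t + 1/m) * CF_t / (1+y/m)^(m*t + 2):
  t = 1.0000: term = 35.666257
  t = 2.0000: term = 4926.305262
Convexity = (1/P) * sum = 4961.971519 / 935.469754 = 5.304256


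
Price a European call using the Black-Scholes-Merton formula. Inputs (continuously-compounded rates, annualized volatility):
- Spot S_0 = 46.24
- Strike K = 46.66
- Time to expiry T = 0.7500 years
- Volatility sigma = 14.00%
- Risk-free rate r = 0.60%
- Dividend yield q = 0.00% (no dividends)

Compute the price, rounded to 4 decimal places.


Answer: Price = 2.1366

Derivation:
d1 = (ln(S/K) + (r - q + 0.5*sigma^2) * T) / (sigma * sqrt(T)) = 0.02315965
d2 = d1 - sigma * sqrt(T) = -0.09808391
exp(-rT) = 0.99551011; exp(-qT) = 1.00000000
C = S_0 * exp(-qT) * N(d1) - K * exp(-rT) * N(d2)
N(d1) = 0.50923854; N(d2) = 0.46093283
C = 46.2400 * 1.00000000 * 0.50923854 - 46.6600 * 0.99551011 * 0.46093283 = 2.1366


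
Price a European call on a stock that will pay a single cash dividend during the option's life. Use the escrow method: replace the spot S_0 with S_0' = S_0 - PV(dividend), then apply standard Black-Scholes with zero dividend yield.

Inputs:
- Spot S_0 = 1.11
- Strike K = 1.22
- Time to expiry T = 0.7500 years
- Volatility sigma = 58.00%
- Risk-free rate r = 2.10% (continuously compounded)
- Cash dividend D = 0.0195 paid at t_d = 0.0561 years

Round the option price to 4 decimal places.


PV(D) = D * exp(-r * t_d) = 0.0195 * 0.99882259 = 0.01947704
S_0' = S_0 - PV(D) = 1.1100 - 0.01947704 = 1.09052296
d1 = (ln(S_0'/K) + (r + sigma^2/2)*T) / (sigma*sqrt(T)) = 0.05914158
d2 = d1 - sigma*sqrt(T) = -0.44315316
exp(-rT) = 0.98437338
N(d1) = 0.52358033; N(d2) = 0.32882748
C = S_0' * N(d1) - K * exp(-rT) * N(d2) = 1.09052296 * 0.52358033 - 1.2200 * 0.98437338 * 0.32882748 = 0.1761

Answer: Price = 0.1761


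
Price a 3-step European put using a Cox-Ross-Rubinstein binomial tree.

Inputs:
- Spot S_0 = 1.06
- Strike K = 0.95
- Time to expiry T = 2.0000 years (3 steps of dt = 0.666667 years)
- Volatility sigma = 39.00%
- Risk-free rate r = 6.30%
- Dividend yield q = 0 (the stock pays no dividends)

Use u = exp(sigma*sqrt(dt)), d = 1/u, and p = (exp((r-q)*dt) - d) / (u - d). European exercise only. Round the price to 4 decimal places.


Answer: Price = V(0,0) = 0.1251

Derivation:
dt = T/N = 0.666667
u = exp(sigma*sqrt(dt)) = 1.374972; d = 1/u = 0.727287
p = (exp((r-q)*dt) - d) / (u - d) = 0.487285
Discount per step: exp(-r*dt) = 0.958870
Stock lattice S(k, i) with i counting down-moves:
  k=0: S(0,0) = 1.0600
  k=1: S(1,0) = 1.4575; S(1,1) = 0.7709
  k=2: S(2,0) = 2.0040; S(2,1) = 1.0600; S(2,2) = 0.5607
  k=3: S(3,0) = 2.7554; S(3,1) = 1.4575; S(3,2) = 0.7709; S(3,3) = 0.4078
Terminal payoffs V(N, i) = max(K - S_T, 0):
  V(3,0) = 0.000000; V(3,1) = 0.000000; V(3,2) = 0.179075; V(3,3) = 0.542222
Backward induction: V(k, i) = exp(-r*dt) * [p * V(k+1, i) + (1-p) * V(k+1, i+1)].
  V(2,0) = exp(-r*dt) * [p*0.000000 + (1-p)*0.000000] = 0.000000
  V(2,1) = exp(-r*dt) * [p*0.000000 + (1-p)*0.179075] = 0.088038
  V(2,2) = exp(-r*dt) * [p*0.179075 + (1-p)*0.542222] = 0.350243
  V(1,0) = exp(-r*dt) * [p*0.000000 + (1-p)*0.088038] = 0.043282
  V(1,1) = exp(-r*dt) * [p*0.088038 + (1-p)*0.350243] = 0.213324
  V(0,0) = exp(-r*dt) * [p*0.043282 + (1-p)*0.213324] = 0.125099


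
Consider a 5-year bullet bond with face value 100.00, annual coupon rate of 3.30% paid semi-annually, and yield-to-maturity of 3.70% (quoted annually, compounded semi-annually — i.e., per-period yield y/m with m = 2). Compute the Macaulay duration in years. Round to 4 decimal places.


Coupon per period c = face * coupon_rate / m = 1.650000
Periods per year m = 2; per-period yield y/m = 0.018500
Number of cashflows N = 10
Cashflows (t years, CF_t, discount factor 1/(1+y/m)^(m*t), PV):
  t = 0.5000: CF_t = 1.650000, DF = 0.981836, PV = 1.620029
  t = 1.0000: CF_t = 1.650000, DF = 0.964002, PV = 1.590603
  t = 1.5000: CF_t = 1.650000, DF = 0.946492, PV = 1.561712
  t = 2.0000: CF_t = 1.650000, DF = 0.929300, PV = 1.533345
  t = 2.5000: CF_t = 1.650000, DF = 0.912420, PV = 1.505493
  t = 3.0000: CF_t = 1.650000, DF = 0.895847, PV = 1.478147
  t = 3.5000: CF_t = 1.650000, DF = 0.879575, PV = 1.451298
  t = 4.0000: CF_t = 1.650000, DF = 0.863598, PV = 1.424937
  t = 4.5000: CF_t = 1.650000, DF = 0.847912, PV = 1.399055
  t = 5.0000: CF_t = 101.650000, DF = 0.832510, PV = 84.624682
Price P = sum_t PV_t = 98.189302
Macaulay numerator sum_t t * PV_t:
  t * PV_t at t = 0.5000: 0.810015
  t * PV_t at t = 1.0000: 1.590603
  t * PV_t at t = 1.5000: 2.342567
  t * PV_t at t = 2.0000: 3.066690
  t * PV_t at t = 2.5000: 3.763733
  t * PV_t at t = 3.0000: 4.434442
  t * PV_t at t = 3.5000: 5.079544
  t * PV_t at t = 4.0000: 5.699748
  t * PV_t at t = 4.5000: 6.295745
  t * PV_t at t = 5.0000: 423.123410
Macaulay duration D = (sum_t t * PV_t) / P = 456.206498 / 98.189302 = 4.646194

Answer: Macaulay duration = 4.6462 years


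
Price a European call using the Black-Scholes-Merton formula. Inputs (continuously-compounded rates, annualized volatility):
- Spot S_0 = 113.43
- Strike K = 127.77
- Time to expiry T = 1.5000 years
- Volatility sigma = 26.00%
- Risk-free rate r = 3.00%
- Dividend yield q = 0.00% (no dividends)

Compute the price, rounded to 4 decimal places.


Answer: Price = 10.9391

Derivation:
d1 = (ln(S/K) + (r - q + 0.5*sigma^2) * T) / (sigma * sqrt(T)) = -0.07331469
d2 = d1 - sigma * sqrt(T) = -0.39174836
exp(-rT) = 0.95599748; exp(-qT) = 1.00000000
C = S_0 * exp(-qT) * N(d1) - K * exp(-rT) * N(d2)
N(d1) = 0.47077785; N(d2) = 0.34762208
C = 113.4300 * 1.00000000 * 0.47077785 - 127.7700 * 0.95599748 * 0.34762208 = 10.9391


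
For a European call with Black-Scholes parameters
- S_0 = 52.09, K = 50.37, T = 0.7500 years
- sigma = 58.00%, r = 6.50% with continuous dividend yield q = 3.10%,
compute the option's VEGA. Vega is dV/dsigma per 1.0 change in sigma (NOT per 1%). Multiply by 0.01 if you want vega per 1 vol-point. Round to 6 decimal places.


d1 = 0.3687620423; d2 = -0.1335326919
phi(d1) = 0.3727187165; exp(-qT) = 0.9770181987; exp(-rT) = 0.9524192047
Vega = S * exp(-qT) * phi(d1) * sqrt(T) = 52.0900 * 0.9770181987 * 0.3727187165 * 0.8660254038 = 16.427400

Answer: Vega = 16.427400


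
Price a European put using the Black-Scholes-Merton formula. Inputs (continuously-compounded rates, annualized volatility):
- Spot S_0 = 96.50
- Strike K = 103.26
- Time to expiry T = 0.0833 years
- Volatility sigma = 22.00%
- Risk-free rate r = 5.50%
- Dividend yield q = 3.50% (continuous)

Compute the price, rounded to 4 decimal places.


Answer: Price = 7.0559

Derivation:
d1 = (ln(S/K) + (r - q + 0.5*sigma^2) * T) / (sigma * sqrt(T)) = -1.00833731
d2 = d1 - sigma * sqrt(T) = -1.07183314
exp(-rT) = 0.99542898; exp(-qT) = 0.99708875
P = K * exp(-rT) * N(-d2) - S_0 * exp(-qT) * N(-d1)
N(-d1) = 0.84335372; N(-d2) = 0.85810251
P = 103.2600 * 0.99542898 * 0.85810251 - 96.5000 * 0.99708875 * 0.84335372 = 7.0559


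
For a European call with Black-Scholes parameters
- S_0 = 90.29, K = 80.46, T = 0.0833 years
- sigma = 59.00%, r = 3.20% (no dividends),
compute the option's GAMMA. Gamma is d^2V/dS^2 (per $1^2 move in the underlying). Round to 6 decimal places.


Answer: Gamma = 0.019176

Derivation:
d1 = 0.7777025838; d2 = 0.6074183214
phi(d1) = 0.2948321146; exp(-qT) = 1.0000000000; exp(-rT) = 0.9973379496
Gamma = exp(-qT) * phi(d1) / (S * sigma * sqrt(T)) = 1.0000000000 * 0.2948321146 / (90.2900 * 0.5900 * 0.2886173938) = 0.019176


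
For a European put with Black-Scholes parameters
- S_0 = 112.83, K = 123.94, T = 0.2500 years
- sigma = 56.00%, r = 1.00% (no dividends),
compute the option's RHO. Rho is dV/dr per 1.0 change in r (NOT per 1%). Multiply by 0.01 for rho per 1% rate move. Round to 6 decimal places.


d1 = -0.1864832728; d2 = -0.4664832728
phi(d1) = 0.3920654304; exp(-qT) = 1.0000000000; exp(-rT) = 0.9975031224
N(-d2) = 0.6795651910
Rho = -K*T*exp(-rT)*N(-d2) = -123.9400 * 0.2500 * 0.9975031224 * 0.6795651910 = -21.003752

Answer: Rho = -21.003752


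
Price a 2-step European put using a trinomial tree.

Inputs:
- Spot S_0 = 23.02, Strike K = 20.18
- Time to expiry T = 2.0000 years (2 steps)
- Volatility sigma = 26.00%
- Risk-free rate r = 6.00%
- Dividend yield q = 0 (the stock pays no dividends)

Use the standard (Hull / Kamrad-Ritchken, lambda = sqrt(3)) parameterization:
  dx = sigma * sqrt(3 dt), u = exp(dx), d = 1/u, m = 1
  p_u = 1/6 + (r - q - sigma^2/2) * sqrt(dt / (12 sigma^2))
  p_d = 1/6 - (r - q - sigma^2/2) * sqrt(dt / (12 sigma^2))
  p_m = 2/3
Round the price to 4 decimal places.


Answer: Price = V(0,0) = 1.0777

Derivation:
dt = T/N = 1.000000; dx = sigma*sqrt(3*dt) = 0.450333
u = exp(dx) = 1.568835; d = 1/u = 0.637416
p_u = 0.195756, p_m = 0.666667, p_d = 0.137577
Discount per step: exp(-r*dt) = 0.941765
Stock lattice S(k, j) with j the centered position index:
  k=0: S(0,+0) = 23.0200
  k=1: S(1,-1) = 14.6733; S(1,+0) = 23.0200; S(1,+1) = 36.1146
  k=2: S(2,-2) = 9.3530; S(2,-1) = 14.6733; S(2,+0) = 23.0200; S(2,+1) = 36.1146; S(2,+2) = 56.6578
Terminal payoffs V(N, j) = max(K - S_T, 0):
  V(2,-2) = 10.827002; V(2,-1) = 5.506690; V(2,+0) = 0.000000; V(2,+1) = 0.000000; V(2,+2) = 0.000000
Backward induction: V(k, j) = exp(-r*dt) * [p_u * V(k+1, j+1) + p_m * V(k+1, j) + p_d * V(k+1, j-1)]
  V(1,-1) = exp(-r*dt) * [p_u*0.000000 + p_m*5.506690 + p_d*10.827002] = 4.860140
  V(1,+0) = exp(-r*dt) * [p_u*0.000000 + p_m*0.000000 + p_d*5.506690] = 0.713476
  V(1,+1) = exp(-r*dt) * [p_u*0.000000 + p_m*0.000000 + p_d*0.000000] = 0.000000
  V(0,+0) = exp(-r*dt) * [p_u*0.000000 + p_m*0.713476 + p_d*4.860140] = 1.077656


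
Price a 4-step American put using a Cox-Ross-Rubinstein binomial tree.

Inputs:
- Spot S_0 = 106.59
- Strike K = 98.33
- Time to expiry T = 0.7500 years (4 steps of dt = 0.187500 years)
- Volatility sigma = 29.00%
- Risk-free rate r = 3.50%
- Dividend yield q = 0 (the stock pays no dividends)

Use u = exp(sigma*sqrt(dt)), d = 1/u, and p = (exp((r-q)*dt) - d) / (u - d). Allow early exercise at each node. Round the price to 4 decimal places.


dt = T/N = 0.187500
u = exp(sigma*sqrt(dt)) = 1.133799; d = 1/u = 0.881991
p = (exp((r-q)*dt) - d) / (u - d) = 0.494795
Discount per step: exp(-r*dt) = 0.993459
Stock lattice S(k, i) with i counting down-moves:
  k=0: S(0,0) = 106.5900
  k=1: S(1,0) = 120.8516; S(1,1) = 94.0114
  k=2: S(2,0) = 137.0214; S(2,1) = 106.5900; S(2,2) = 82.9172
  k=3: S(3,0) = 155.3547; S(3,1) = 120.8516; S(3,2) = 94.0114; S(3,3) = 73.1322
  k=4: S(4,0) = 176.1409; S(4,1) = 137.0214; S(4,2) = 106.5900; S(4,3) = 82.9172; S(4,4) = 64.5019
Terminal payoffs V(N, i) = max(K - S_T, 0):
  V(4,0) = 0.000000; V(4,1) = 0.000000; V(4,2) = 0.000000; V(4,3) = 15.412816; V(4,4) = 33.828082
Backward induction: V(k, i) = exp(-r*dt) * [p * V(k+1, i) + (1-p) * V(k+1, i+1)]; then take max(V_cont, immediate exercise) for American.
  V(3,0) = exp(-r*dt) * [p*0.000000 + (1-p)*0.000000] = 0.000000; exercise = 0.000000; V(3,0) = max -> 0.000000
  V(3,1) = exp(-r*dt) * [p*0.000000 + (1-p)*0.000000] = 0.000000; exercise = 0.000000; V(3,1) = max -> 0.000000
  V(3,2) = exp(-r*dt) * [p*0.000000 + (1-p)*15.412816] = 7.735699; exercise = 4.318603; V(3,2) = max -> 7.735699
  V(3,3) = exp(-r*dt) * [p*15.412816 + (1-p)*33.828082] = 24.554630; exercise = 25.197808; V(3,3) = max -> 25.197808
  V(2,0) = exp(-r*dt) * [p*0.000000 + (1-p)*0.000000] = 0.000000; exercise = 0.000000; V(2,0) = max -> 0.000000
  V(2,1) = exp(-r*dt) * [p*0.000000 + (1-p)*7.735699] = 3.882551; exercise = 0.000000; V(2,1) = max -> 3.882551
  V(2,2) = exp(-r*dt) * [p*7.735699 + (1-p)*25.197808] = 16.449340; exercise = 15.412816; V(2,2) = max -> 16.449340
  V(1,0) = exp(-r*dt) * [p*0.000000 + (1-p)*3.882551] = 1.948654; exercise = 0.000000; V(1,0) = max -> 1.948654
  V(1,1) = exp(-r*dt) * [p*3.882551 + (1-p)*16.449340] = 10.164432; exercise = 4.318603; V(1,1) = max -> 10.164432
  V(0,0) = exp(-r*dt) * [p*1.948654 + (1-p)*10.164432] = 6.059411; exercise = 0.000000; V(0,0) = max -> 6.059411

Answer: Price = V(0,0) = 6.0594


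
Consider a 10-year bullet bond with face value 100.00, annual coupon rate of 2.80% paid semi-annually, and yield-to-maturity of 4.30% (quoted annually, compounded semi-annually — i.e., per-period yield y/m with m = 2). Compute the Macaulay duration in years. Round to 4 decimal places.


Coupon per period c = face * coupon_rate / m = 1.400000
Periods per year m = 2; per-period yield y/m = 0.021500
Number of cashflows N = 20
Cashflows (t years, CF_t, discount factor 1/(1+y/m)^(m*t), PV):
  t = 0.5000: CF_t = 1.400000, DF = 0.978953, PV = 1.370534
  t = 1.0000: CF_t = 1.400000, DF = 0.958348, PV = 1.341687
  t = 1.5000: CF_t = 1.400000, DF = 0.938177, PV = 1.313448
  t = 2.0000: CF_t = 1.400000, DF = 0.918431, PV = 1.285803
  t = 2.5000: CF_t = 1.400000, DF = 0.899100, PV = 1.258740
  t = 3.0000: CF_t = 1.400000, DF = 0.880177, PV = 1.232247
  t = 3.5000: CF_t = 1.400000, DF = 0.861651, PV = 1.206311
  t = 4.0000: CF_t = 1.400000, DF = 0.843515, PV = 1.180922
  t = 4.5000: CF_t = 1.400000, DF = 0.825762, PV = 1.156066
  t = 5.0000: CF_t = 1.400000, DF = 0.808381, PV = 1.131734
  t = 5.5000: CF_t = 1.400000, DF = 0.791367, PV = 1.107914
  t = 6.0000: CF_t = 1.400000, DF = 0.774711, PV = 1.084595
  t = 6.5000: CF_t = 1.400000, DF = 0.758405, PV = 1.061767
  t = 7.0000: CF_t = 1.400000, DF = 0.742442, PV = 1.039419
  t = 7.5000: CF_t = 1.400000, DF = 0.726816, PV = 1.017542
  t = 8.0000: CF_t = 1.400000, DF = 0.711518, PV = 0.996126
  t = 8.5000: CF_t = 1.400000, DF = 0.696543, PV = 0.975160
  t = 9.0000: CF_t = 1.400000, DF = 0.681882, PV = 0.954635
  t = 9.5000: CF_t = 1.400000, DF = 0.667530, PV = 0.934542
  t = 10.0000: CF_t = 101.400000, DF = 0.653480, PV = 66.262915
Price P = sum_t PV_t = 87.912108
Macaulay numerator sum_t t * PV_t:
  t * PV_t at t = 0.5000: 0.685267
  t * PV_t at t = 1.0000: 1.341687
  t * PV_t at t = 1.5000: 1.970172
  t * PV_t at t = 2.0000: 2.571607
  t * PV_t at t = 2.5000: 3.146851
  t * PV_t at t = 3.0000: 3.696741
  t * PV_t at t = 3.5000: 4.222090
  t * PV_t at t = 4.0000: 4.723686
  t * PV_t at t = 4.5000: 5.202298
  t * PV_t at t = 5.0000: 5.658670
  t * PV_t at t = 5.5000: 6.093526
  t * PV_t at t = 6.0000: 6.507570
  t * PV_t at t = 6.5000: 6.901485
  t * PV_t at t = 7.0000: 7.275936
  t * PV_t at t = 7.5000: 7.631567
  t * PV_t at t = 8.0000: 7.969005
  t * PV_t at t = 8.5000: 8.288857
  t * PV_t at t = 9.0000: 8.591715
  t * PV_t at t = 9.5000: 8.878152
  t * PV_t at t = 10.0000: 662.629148
Macaulay duration D = (sum_t t * PV_t) / P = 763.986030 / 87.912108 = 8.690339

Answer: Macaulay duration = 8.6903 years


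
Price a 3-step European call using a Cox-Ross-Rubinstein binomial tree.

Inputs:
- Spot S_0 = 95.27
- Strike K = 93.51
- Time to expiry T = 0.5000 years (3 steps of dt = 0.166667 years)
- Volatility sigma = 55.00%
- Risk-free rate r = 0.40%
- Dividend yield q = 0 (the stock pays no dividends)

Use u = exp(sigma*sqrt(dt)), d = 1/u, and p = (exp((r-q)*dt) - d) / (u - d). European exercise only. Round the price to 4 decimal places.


Answer: Price = V(0,0) = 16.7249

Derivation:
dt = T/N = 0.166667
u = exp(sigma*sqrt(dt)) = 1.251742; d = 1/u = 0.798886
p = (exp((r-q)*dt) - d) / (u - d) = 0.445573
Discount per step: exp(-r*dt) = 0.999334
Stock lattice S(k, i) with i counting down-moves:
  k=0: S(0,0) = 95.2700
  k=1: S(1,0) = 119.2535; S(1,1) = 76.1099
  k=2: S(2,0) = 149.2747; S(2,1) = 95.2700; S(2,2) = 60.8032
  k=3: S(3,0) = 186.8535; S(3,1) = 119.2535; S(3,2) = 76.1099; S(3,3) = 48.5748
Terminal payoffs V(N, i) = max(S_T - K, 0):
  V(3,0) = 93.343455; V(3,1) = 25.743505; V(3,2) = 0.000000; V(3,3) = 0.000000
Backward induction: V(k, i) = exp(-r*dt) * [p * V(k+1, i) + (1-p) * V(k+1, i+1)].
  V(2,0) = exp(-r*dt) * [p*93.343455 + (1-p)*25.743505] = 55.826997
  V(2,1) = exp(-r*dt) * [p*25.743505 + (1-p)*0.000000] = 11.462970
  V(2,2) = exp(-r*dt) * [p*0.000000 + (1-p)*0.000000] = 0.000000
  V(1,0) = exp(-r*dt) * [p*55.826997 + (1-p)*11.462970] = 31.209576
  V(1,1) = exp(-r*dt) * [p*11.462970 + (1-p)*0.000000] = 5.104188
  V(0,0) = exp(-r*dt) * [p*31.209576 + (1-p)*5.104188] = 16.724894


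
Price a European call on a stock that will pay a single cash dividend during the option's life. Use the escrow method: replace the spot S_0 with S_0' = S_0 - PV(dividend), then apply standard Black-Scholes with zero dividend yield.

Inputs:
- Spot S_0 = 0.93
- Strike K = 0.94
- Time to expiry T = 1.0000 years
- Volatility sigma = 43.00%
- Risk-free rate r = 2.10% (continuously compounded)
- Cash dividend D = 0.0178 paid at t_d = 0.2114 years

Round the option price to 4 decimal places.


PV(D) = D * exp(-r * t_d) = 0.0178 * 0.99557044 = 0.01772115
S_0' = S_0 - PV(D) = 0.9300 - 0.01772115 = 0.91227885
d1 = (ln(S_0'/K) + (r + sigma^2/2)*T) / (sigma*sqrt(T)) = 0.19422284
d2 = d1 - sigma*sqrt(T) = -0.23577716
exp(-rT) = 0.97921896
N(d1) = 0.57699930; N(d2) = 0.40680280
C = S_0' * N(d1) - K * exp(-rT) * N(d2) = 0.91227885 * 0.57699930 - 0.9400 * 0.97921896 * 0.40680280 = 0.1519

Answer: Price = 0.1519


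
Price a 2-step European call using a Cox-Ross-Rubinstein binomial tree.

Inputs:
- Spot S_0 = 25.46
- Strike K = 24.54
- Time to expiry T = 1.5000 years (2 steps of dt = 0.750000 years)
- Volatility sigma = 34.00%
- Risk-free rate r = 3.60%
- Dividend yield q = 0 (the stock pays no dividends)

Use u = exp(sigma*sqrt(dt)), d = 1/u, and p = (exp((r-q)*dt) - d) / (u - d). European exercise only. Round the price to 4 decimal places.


dt = T/N = 0.750000
u = exp(sigma*sqrt(dt)) = 1.342386; d = 1/u = 0.744942
p = (exp((r-q)*dt) - d) / (u - d) = 0.472723
Discount per step: exp(-r*dt) = 0.973361
Stock lattice S(k, i) with i counting down-moves:
  k=0: S(0,0) = 25.4600
  k=1: S(1,0) = 34.1771; S(1,1) = 18.9662
  k=2: S(2,0) = 45.8789; S(2,1) = 25.4600; S(2,2) = 14.1287
Terminal payoffs V(N, i) = max(S_T - K, 0):
  V(2,0) = 21.338925; V(2,1) = 0.920000; V(2,2) = 0.000000
Backward induction: V(k, i) = exp(-r*dt) * [p * V(k+1, i) + (1-p) * V(k+1, i+1)].
  V(1,0) = exp(-r*dt) * [p*21.338925 + (1-p)*0.920000] = 10.290863
  V(1,1) = exp(-r*dt) * [p*0.920000 + (1-p)*0.000000] = 0.423320
  V(0,0) = exp(-r*dt) * [p*10.290863 + (1-p)*0.423320] = 4.952401

Answer: Price = V(0,0) = 4.9524


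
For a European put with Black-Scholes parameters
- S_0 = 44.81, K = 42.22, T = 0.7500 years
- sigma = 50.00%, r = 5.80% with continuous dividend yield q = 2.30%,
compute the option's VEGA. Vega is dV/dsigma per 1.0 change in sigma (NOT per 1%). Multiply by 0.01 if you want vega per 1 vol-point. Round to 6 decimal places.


d1 = 0.4146236025; d2 = -0.0183890994
phi(d1) = 0.3660831085; exp(-qT) = 0.9828979294; exp(-rT) = 0.9574325541
Vega = S * exp(-qT) * phi(d1) * sqrt(T) = 44.8100 * 0.9828979294 * 0.3660831085 * 0.8660254038 = 13.963481

Answer: Vega = 13.963481


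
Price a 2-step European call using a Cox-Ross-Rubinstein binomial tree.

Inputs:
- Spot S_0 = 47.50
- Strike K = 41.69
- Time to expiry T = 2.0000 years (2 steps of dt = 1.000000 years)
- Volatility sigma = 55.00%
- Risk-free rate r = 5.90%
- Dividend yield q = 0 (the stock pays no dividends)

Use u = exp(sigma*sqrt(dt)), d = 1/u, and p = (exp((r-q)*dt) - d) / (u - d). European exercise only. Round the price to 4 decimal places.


Answer: Price = V(0,0) = 18.2290

Derivation:
dt = T/N = 1.000000
u = exp(sigma*sqrt(dt)) = 1.733253; d = 1/u = 0.576950
p = (exp((r-q)*dt) - d) / (u - d) = 0.418424
Discount per step: exp(-r*dt) = 0.942707
Stock lattice S(k, i) with i counting down-moves:
  k=0: S(0,0) = 47.5000
  k=1: S(1,0) = 82.3295; S(1,1) = 27.4051
  k=2: S(2,0) = 142.6979; S(2,1) = 47.5000; S(2,2) = 15.8114
Terminal payoffs V(N, i) = max(S_T - K, 0):
  V(2,0) = 101.007886; V(2,1) = 5.810000; V(2,2) = 0.000000
Backward induction: V(k, i) = exp(-r*dt) * [p * V(k+1, i) + (1-p) * V(k+1, i+1)].
  V(1,0) = exp(-r*dt) * [p*101.007886 + (1-p)*5.810000] = 43.028073
  V(1,1) = exp(-r*dt) * [p*5.810000 + (1-p)*0.000000] = 2.291763
  V(0,0) = exp(-r*dt) * [p*43.028073 + (1-p)*2.291763] = 18.228958


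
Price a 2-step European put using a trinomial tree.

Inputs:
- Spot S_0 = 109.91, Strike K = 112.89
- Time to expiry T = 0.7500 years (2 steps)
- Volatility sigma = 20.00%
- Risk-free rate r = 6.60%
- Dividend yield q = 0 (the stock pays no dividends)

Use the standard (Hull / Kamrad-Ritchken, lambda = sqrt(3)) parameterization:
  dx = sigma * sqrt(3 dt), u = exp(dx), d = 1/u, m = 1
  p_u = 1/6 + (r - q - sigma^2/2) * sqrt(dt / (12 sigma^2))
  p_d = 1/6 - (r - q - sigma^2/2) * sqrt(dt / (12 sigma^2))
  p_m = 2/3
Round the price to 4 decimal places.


dt = T/N = 0.375000; dx = sigma*sqrt(3*dt) = 0.212132
u = exp(dx) = 1.236311; d = 1/u = 0.808858
p_u = 0.207325, p_m = 0.666667, p_d = 0.126008
Discount per step: exp(-r*dt) = 0.975554
Stock lattice S(k, j) with j the centered position index:
  k=0: S(0,+0) = 109.9100
  k=1: S(1,-1) = 88.9016; S(1,+0) = 109.9100; S(1,+1) = 135.8830
  k=2: S(2,-2) = 71.9087; S(2,-1) = 88.9016; S(2,+0) = 109.9100; S(2,+1) = 135.8830; S(2,+2) = 167.9936
Terminal payoffs V(N, j) = max(K - S_T, 0):
  V(2,-2) = 40.981262; V(2,-1) = 23.988429; V(2,+0) = 2.980000; V(2,+1) = 0.000000; V(2,+2) = 0.000000
Backward induction: V(k, j) = exp(-r*dt) * [p_u * V(k+1, j+1) + p_m * V(k+1, j) + p_d * V(k+1, j-1)]
  V(1,-1) = exp(-r*dt) * [p_u*2.980000 + p_m*23.988429 + p_d*40.981262] = 21.241789
  V(1,+0) = exp(-r*dt) * [p_u*0.000000 + p_m*2.980000 + p_d*23.988429] = 4.886940
  V(1,+1) = exp(-r*dt) * [p_u*0.000000 + p_m*0.000000 + p_d*2.980000] = 0.366324
  V(0,+0) = exp(-r*dt) * [p_u*0.366324 + p_m*4.886940 + p_d*21.241789] = 5.863609

Answer: Price = V(0,0) = 5.8636


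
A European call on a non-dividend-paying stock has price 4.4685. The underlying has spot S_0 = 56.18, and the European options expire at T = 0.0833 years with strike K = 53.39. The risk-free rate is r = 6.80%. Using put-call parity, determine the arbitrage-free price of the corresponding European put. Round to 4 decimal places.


Answer: Put price = 1.3769

Derivation:
Put-call parity: C - P = S_0 * exp(-qT) - K * exp(-rT).
S_0 * exp(-qT) = 56.1800 * 1.00000000 = 56.18000000
K * exp(-rT) = 53.3900 * 0.99435161 = 53.08843259
P = C - S*exp(-qT) + K*exp(-rT)
P = 4.4685 - 56.18000000 + 53.08843259 = 1.3769


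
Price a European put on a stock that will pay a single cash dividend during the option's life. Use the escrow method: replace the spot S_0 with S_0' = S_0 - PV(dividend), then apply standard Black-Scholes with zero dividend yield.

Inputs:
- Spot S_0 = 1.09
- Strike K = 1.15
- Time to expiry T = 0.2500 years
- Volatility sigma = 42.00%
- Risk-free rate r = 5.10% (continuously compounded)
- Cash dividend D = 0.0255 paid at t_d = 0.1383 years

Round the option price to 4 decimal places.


Answer: Price = 0.1316

Derivation:
PV(D) = D * exp(-r * t_d) = 0.0255 * 0.99297152 = 0.02532077
S_0' = S_0 - PV(D) = 1.0900 - 0.02532077 = 1.06467923
d1 = (ln(S_0'/K) + (r + sigma^2/2)*T) / (sigma*sqrt(T)) = -0.20137326
d2 = d1 - sigma*sqrt(T) = -0.41137326
exp(-rT) = 0.98733094
N(-d1) = 0.57979664; N(-d2) = 0.65960057
P = K * exp(-rT) * N(-d2) - S_0' * N(-d1) = 1.1500 * 0.98733094 * 0.65960057 - 1.06467923 * 0.57979664 = 0.1316


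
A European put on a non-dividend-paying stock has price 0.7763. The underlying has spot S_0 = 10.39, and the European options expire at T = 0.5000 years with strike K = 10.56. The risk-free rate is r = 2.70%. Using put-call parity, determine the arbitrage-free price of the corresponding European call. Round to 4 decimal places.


Answer: Call price = 0.7479

Derivation:
Put-call parity: C - P = S_0 * exp(-qT) - K * exp(-rT).
S_0 * exp(-qT) = 10.3900 * 1.00000000 = 10.39000000
K * exp(-rT) = 10.5600 * 0.98659072 = 10.41839796
C = P + S*exp(-qT) - K*exp(-rT)
C = 0.7763 + 10.39000000 - 10.41839796 = 0.7479


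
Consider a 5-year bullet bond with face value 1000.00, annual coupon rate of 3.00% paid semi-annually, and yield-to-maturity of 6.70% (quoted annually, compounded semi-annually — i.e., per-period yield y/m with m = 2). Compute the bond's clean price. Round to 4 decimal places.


Answer: Price = 844.9730

Derivation:
Coupon per period c = face * coupon_rate / m = 15.000000
Periods per year m = 2; per-period yield y/m = 0.033500
Number of cashflows N = 10
Cashflows (t years, CF_t, discount factor 1/(1+y/m)^(m*t), PV):
  t = 0.5000: CF_t = 15.000000, DF = 0.967586, PV = 14.513788
  t = 1.0000: CF_t = 15.000000, DF = 0.936222, PV = 14.043336
  t = 1.5000: CF_t = 15.000000, DF = 0.905876, PV = 13.588134
  t = 2.0000: CF_t = 15.000000, DF = 0.876512, PV = 13.147686
  t = 2.5000: CF_t = 15.000000, DF = 0.848101, PV = 12.721516
  t = 3.0000: CF_t = 15.000000, DF = 0.820611, PV = 12.309159
  t = 3.5000: CF_t = 15.000000, DF = 0.794011, PV = 11.910168
  t = 4.0000: CF_t = 15.000000, DF = 0.768274, PV = 11.524110
  t = 4.5000: CF_t = 15.000000, DF = 0.743371, PV = 11.150566
  t = 5.0000: CF_t = 1015.000000, DF = 0.719275, PV = 730.064503
Price P = sum_t PV_t = 844.972967


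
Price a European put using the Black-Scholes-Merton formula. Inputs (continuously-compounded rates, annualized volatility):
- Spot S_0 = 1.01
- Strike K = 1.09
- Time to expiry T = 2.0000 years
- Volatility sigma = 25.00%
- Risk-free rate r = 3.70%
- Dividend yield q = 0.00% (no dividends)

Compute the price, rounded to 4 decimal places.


d1 = (ln(S/K) + (r - q + 0.5*sigma^2) * T) / (sigma * sqrt(T)) = 0.17047675
d2 = d1 - sigma * sqrt(T) = -0.18307664
exp(-rT) = 0.92867169; exp(-qT) = 1.00000000
P = K * exp(-rT) * N(-d2) - S_0 * exp(-qT) * N(-d1)
N(-d1) = 0.43231761; N(-d2) = 0.57263106
P = 1.0900 * 0.92867169 * 0.57263106 - 1.0100 * 1.00000000 * 0.43231761 = 0.1430

Answer: Price = 0.1430


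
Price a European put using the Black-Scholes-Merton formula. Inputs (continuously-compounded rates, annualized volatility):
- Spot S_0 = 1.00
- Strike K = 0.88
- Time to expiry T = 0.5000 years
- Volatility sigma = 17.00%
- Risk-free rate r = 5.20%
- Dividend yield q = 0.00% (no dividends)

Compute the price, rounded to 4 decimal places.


d1 = (ln(S/K) + (r - q + 0.5*sigma^2) * T) / (sigma * sqrt(T)) = 1.33982902
d2 = d1 - sigma * sqrt(T) = 1.21962087
exp(-rT) = 0.97433509; exp(-qT) = 1.00000000
P = K * exp(-rT) * N(-d2) - S_0 * exp(-qT) * N(-d1)
N(-d1) = 0.09015047; N(-d2) = 0.11130432
P = 0.8800 * 0.97433509 * 0.11130432 - 1.0000 * 1.00000000 * 0.09015047 = 0.0053

Answer: Price = 0.0053


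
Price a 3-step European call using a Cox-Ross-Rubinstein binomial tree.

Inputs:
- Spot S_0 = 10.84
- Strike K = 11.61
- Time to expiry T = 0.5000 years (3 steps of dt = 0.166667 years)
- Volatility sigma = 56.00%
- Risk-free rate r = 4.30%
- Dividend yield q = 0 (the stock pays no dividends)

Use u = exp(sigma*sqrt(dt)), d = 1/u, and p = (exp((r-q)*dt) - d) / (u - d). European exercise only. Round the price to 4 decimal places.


Answer: Price = V(0,0) = 1.6099

Derivation:
dt = T/N = 0.166667
u = exp(sigma*sqrt(dt)) = 1.256863; d = 1/u = 0.795632
p = (exp((r-q)*dt) - d) / (u - d) = 0.458687
Discount per step: exp(-r*dt) = 0.992859
Stock lattice S(k, i) with i counting down-moves:
  k=0: S(0,0) = 10.8400
  k=1: S(1,0) = 13.6244; S(1,1) = 8.6246
  k=2: S(2,0) = 17.1240; S(2,1) = 10.8400; S(2,2) = 6.8620
  k=3: S(3,0) = 21.5225; S(3,1) = 13.6244; S(3,2) = 8.6246; S(3,3) = 5.4597
Terminal payoffs V(N, i) = max(S_T - K, 0):
  V(3,0) = 9.912526; V(3,1) = 2.014396; V(3,2) = 0.000000; V(3,3) = 0.000000
Backward induction: V(k, i) = exp(-r*dt) * [p * V(k+1, i) + (1-p) * V(k+1, i+1)].
  V(2,0) = exp(-r*dt) * [p*9.912526 + (1-p)*2.014396] = 5.596909
  V(2,1) = exp(-r*dt) * [p*2.014396 + (1-p)*0.000000] = 0.917379
  V(2,2) = exp(-r*dt) * [p*0.000000 + (1-p)*0.000000] = 0.000000
  V(1,0) = exp(-r*dt) * [p*5.596909 + (1-p)*0.917379] = 3.041939
  V(1,1) = exp(-r*dt) * [p*0.917379 + (1-p)*0.000000] = 0.417785
  V(0,0) = exp(-r*dt) * [p*3.041939 + (1-p)*0.417785] = 1.609871


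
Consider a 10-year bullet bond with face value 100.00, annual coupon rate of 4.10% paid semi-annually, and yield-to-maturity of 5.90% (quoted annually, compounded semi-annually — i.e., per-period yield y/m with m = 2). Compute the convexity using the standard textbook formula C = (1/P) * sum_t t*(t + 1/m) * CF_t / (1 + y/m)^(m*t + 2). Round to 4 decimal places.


Answer: Convexity = 75.1206

Derivation:
Coupon per period c = face * coupon_rate / m = 2.050000
Periods per year m = 2; per-period yield y/m = 0.029500
Number of cashflows N = 20
Cashflows (t years, CF_t, discount factor 1/(1+y/m)^(m*t), PV):
  t = 0.5000: CF_t = 2.050000, DF = 0.971345, PV = 1.991258
  t = 1.0000: CF_t = 2.050000, DF = 0.943512, PV = 1.934199
  t = 1.5000: CF_t = 2.050000, DF = 0.916476, PV = 1.878775
  t = 2.0000: CF_t = 2.050000, DF = 0.890214, PV = 1.824939
  t = 2.5000: CF_t = 2.050000, DF = 0.864706, PV = 1.772646
  t = 3.0000: CF_t = 2.050000, DF = 0.839928, PV = 1.721852
  t = 3.5000: CF_t = 2.050000, DF = 0.815860, PV = 1.672513
  t = 4.0000: CF_t = 2.050000, DF = 0.792482, PV = 1.624587
  t = 4.5000: CF_t = 2.050000, DF = 0.769773, PV = 1.578035
  t = 5.0000: CF_t = 2.050000, DF = 0.747716, PV = 1.532817
  t = 5.5000: CF_t = 2.050000, DF = 0.726290, PV = 1.488895
  t = 6.0000: CF_t = 2.050000, DF = 0.705479, PV = 1.446231
  t = 6.5000: CF_t = 2.050000, DF = 0.685263, PV = 1.404790
  t = 7.0000: CF_t = 2.050000, DF = 0.665627, PV = 1.364536
  t = 7.5000: CF_t = 2.050000, DF = 0.646554, PV = 1.325435
  t = 8.0000: CF_t = 2.050000, DF = 0.628027, PV = 1.287456
  t = 8.5000: CF_t = 2.050000, DF = 0.610031, PV = 1.250564
  t = 9.0000: CF_t = 2.050000, DF = 0.592551, PV = 1.214729
  t = 9.5000: CF_t = 2.050000, DF = 0.575572, PV = 1.179922
  t = 10.0000: CF_t = 102.050000, DF = 0.559079, PV = 57.053986
Price P = sum_t PV_t = 86.548165
Convexity numerator sum_t t*(t + 1/m) * CF_t / (1+y/m)^(m*t + 2):
  t = 0.5000: term = 0.939388
  t = 1.0000: term = 2.737409
  t = 1.5000: term = 5.317939
  t = 2.0000: term = 8.609259
  t = 2.5000: term = 12.543845
  t = 3.0000: term = 17.058167
  t = 3.5000: term = 22.092494
  t = 4.0000: term = 27.590709
  t = 4.5000: term = 33.500132
  t = 5.0000: term = 39.771351
  t = 5.5000: term = 46.358058
  t = 6.0000: term = 53.216898
  t = 6.5000: term = 60.307315
  t = 7.0000: term = 67.591417
  t = 7.5000: term = 75.033835
  t = 8.0000: term = 82.601599
  t = 8.5000: term = 90.264011
  t = 9.0000: term = 97.992527
  t = 9.5000: term = 105.760646
  t = 10.0000: term = 5652.265938
Convexity = (1/P) * sum = 6501.552936 / 86.548165 = 75.120633


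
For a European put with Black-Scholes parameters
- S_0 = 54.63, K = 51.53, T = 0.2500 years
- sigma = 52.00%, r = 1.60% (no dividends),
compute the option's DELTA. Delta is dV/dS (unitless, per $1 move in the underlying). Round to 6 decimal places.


Answer: Delta = -0.355664

Derivation:
d1 = 0.3700731541; d2 = 0.1100731541
phi(d1) = 0.3725382347; exp(-qT) = 1.0000000000; exp(-rT) = 0.9960079893
N(-d1) = 0.3556639921
Delta = -exp(-qT) * N(-d1) = -1.0000000000 * 0.3556639921 = -0.355664


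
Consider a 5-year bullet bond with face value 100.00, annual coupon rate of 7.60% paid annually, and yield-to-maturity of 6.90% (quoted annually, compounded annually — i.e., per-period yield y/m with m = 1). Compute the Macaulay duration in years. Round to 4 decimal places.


Answer: Macaulay duration = 4.3521 years

Derivation:
Coupon per period c = face * coupon_rate / m = 7.600000
Periods per year m = 1; per-period yield y/m = 0.069000
Number of cashflows N = 5
Cashflows (t years, CF_t, discount factor 1/(1+y/m)^(m*t), PV):
  t = 1.0000: CF_t = 7.600000, DF = 0.935454, PV = 7.109448
  t = 2.0000: CF_t = 7.600000, DF = 0.875074, PV = 6.650559
  t = 3.0000: CF_t = 7.600000, DF = 0.818591, PV = 6.221290
  t = 4.0000: CF_t = 7.600000, DF = 0.765754, PV = 5.819729
  t = 5.0000: CF_t = 107.600000, DF = 0.716327, PV = 77.076812
Price P = sum_t PV_t = 102.877839
Macaulay numerator sum_t t * PV_t:
  t * PV_t at t = 1.0000: 7.109448
  t * PV_t at t = 2.0000: 13.301119
  t * PV_t at t = 3.0000: 18.663871
  t * PV_t at t = 4.0000: 23.278917
  t * PV_t at t = 5.0000: 385.384062
Macaulay duration D = (sum_t t * PV_t) / P = 447.737417 / 102.877839 = 4.352127


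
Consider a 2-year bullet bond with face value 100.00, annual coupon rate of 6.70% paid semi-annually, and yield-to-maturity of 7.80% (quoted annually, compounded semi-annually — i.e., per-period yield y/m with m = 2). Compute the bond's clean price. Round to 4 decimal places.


Answer: Price = 97.9988

Derivation:
Coupon per period c = face * coupon_rate / m = 3.350000
Periods per year m = 2; per-period yield y/m = 0.039000
Number of cashflows N = 4
Cashflows (t years, CF_t, discount factor 1/(1+y/m)^(m*t), PV):
  t = 0.5000: CF_t = 3.350000, DF = 0.962464, PV = 3.224254
  t = 1.0000: CF_t = 3.350000, DF = 0.926337, PV = 3.103228
  t = 1.5000: CF_t = 3.350000, DF = 0.891566, PV = 2.986745
  t = 2.0000: CF_t = 103.350000, DF = 0.858100, PV = 88.684616
Price P = sum_t PV_t = 97.998844


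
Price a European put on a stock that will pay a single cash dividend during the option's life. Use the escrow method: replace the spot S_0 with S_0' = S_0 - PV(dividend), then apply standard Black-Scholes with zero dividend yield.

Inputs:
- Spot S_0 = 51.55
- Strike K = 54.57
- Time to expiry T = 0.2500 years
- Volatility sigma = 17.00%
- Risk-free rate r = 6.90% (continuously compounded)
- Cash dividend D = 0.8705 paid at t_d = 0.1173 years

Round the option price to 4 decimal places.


PV(D) = D * exp(-r * t_d) = 0.8705 * 0.99193897 = 0.86348287
S_0' = S_0 - PV(D) = 51.5500 - 0.86348287 = 50.68651713
d1 = (ln(S_0'/K) + (r + sigma^2/2)*T) / (sigma*sqrt(T)) = -0.62308047
d2 = d1 - sigma*sqrt(T) = -0.70808047
exp(-rT) = 0.98289793
N(-d1) = 0.73338418; N(-d2) = 0.76055236
P = K * exp(-rT) * N(-d2) - S_0' * N(-d1) = 54.5700 * 0.98289793 * 0.76055236 - 50.68651713 * 0.73338418 = 3.6209

Answer: Price = 3.6209
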